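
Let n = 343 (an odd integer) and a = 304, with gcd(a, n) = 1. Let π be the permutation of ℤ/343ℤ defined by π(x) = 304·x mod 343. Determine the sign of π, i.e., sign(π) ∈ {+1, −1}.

-1

Start at x=69: 69 → 53 → 334 → 8 → 31 → 163 → 160 → … (one orbit).
Cycle lengths of π_304 on ℤ/343ℤ: [294, 42, 6, 1]; 4 cycles in total.
343 − 4 = 339 transpositions; sign(π) = (−1)^339 = -1.
Zolotarev: (304|343) = -1, matching the cycle-count sign.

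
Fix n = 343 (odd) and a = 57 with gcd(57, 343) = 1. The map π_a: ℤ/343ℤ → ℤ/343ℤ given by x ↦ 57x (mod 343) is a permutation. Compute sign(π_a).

+1

Trace 141: π^k(141) = [141, 148, 204, 309, 120, 323, 232] for k=0..6.
π_57 has 19 disjoint cycles with lengths [49, 49, 49, 49, 49, 49, 7, 7, 7, 7, 7, 7, 1, 1, 1, 1, 1, 1, 1] on {0,…,342}.
19 cycles on 343: each ℓ→(−1)^(ℓ−1), product (−1)^324 = +1.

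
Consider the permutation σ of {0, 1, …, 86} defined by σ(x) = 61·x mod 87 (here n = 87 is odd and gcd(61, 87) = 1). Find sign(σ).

-1

Trace 82: π^k(82) = [82, 43, 13, 10, 1, 61, 67] for k=0..6.
The orbit structure of x ↦ 61x mod 87: 6 orbits of sizes [28, 28, 28, 1, 1, 1].
6 cycles on 87: each ℓ→(−1)^(ℓ−1), product (−1)^81 = -1.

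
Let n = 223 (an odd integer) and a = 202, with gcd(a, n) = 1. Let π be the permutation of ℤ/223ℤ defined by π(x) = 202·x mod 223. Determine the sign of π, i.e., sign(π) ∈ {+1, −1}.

Trace 181: π^k(181) = [181, 213, 210, 50, 65, 196, 121] for k=0..6.
π_202 has 3 disjoint cycles with lengths [111, 111, 1] on {0,…,222}.
223 − 3 = 220 transpositions; sign(π) = (−1)^220 = +1.
(202|223)_J = +1 (Zolotarev's lemma cross-check).

+1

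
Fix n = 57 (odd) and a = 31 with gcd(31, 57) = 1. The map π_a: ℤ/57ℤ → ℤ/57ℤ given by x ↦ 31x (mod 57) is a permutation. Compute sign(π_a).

Trace 31: π^k(31) = [31, 49, 37, 7, 46, 1] for k=0..5.
Decompose π into cycles: lengths [6, 6, 6, 6, 6, 6, 6, 6, 6, 1, 1, 1] (12 cycles, including the fixed point 0).
12 cycles on 57: each ℓ→(−1)^(ℓ−1), product (−1)^45 = -1.
(31|57)_J = -1 (Zolotarev's lemma cross-check).

-1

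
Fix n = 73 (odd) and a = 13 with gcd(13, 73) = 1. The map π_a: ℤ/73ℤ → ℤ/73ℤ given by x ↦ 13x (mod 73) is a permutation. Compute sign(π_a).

Orbit of 12 under x↦13x: [12, 10, 57, 11, 70, 34, 4]… (length divides ord_73(13)).
The orbit structure of x ↦ 13x mod 73: 2 orbits of sizes [72, 1].
n − c = 73 − 2 = 71; sign = (−1)^71 = -1.
Via Zolotarev, sign(π_{13}) = (13|73) = -1.

-1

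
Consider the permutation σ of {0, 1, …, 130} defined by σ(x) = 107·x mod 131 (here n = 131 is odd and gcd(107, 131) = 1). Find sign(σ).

+1

Start at x=45: 45 → 99 → 113 → 39 → 112 → 63 → 60 → … (one orbit).
Cycle type of π: 13×10 + 1; total 11 cycles.
Σ(ℓ_i−1) = 131−11 = 120; sign = (−1)^120 = +1.
The Jacobi symbol (107|131) = +1 (Zolotarev) agrees.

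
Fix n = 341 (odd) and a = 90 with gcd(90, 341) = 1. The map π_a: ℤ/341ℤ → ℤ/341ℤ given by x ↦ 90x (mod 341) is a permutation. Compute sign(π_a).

-1

Start at x=328: 328 → 194 → 69 → 72 → 1 → 90 → 257 → … (one orbit).
Cycle type of π: 30×10 + 15×2 + 10 + 1; total 14 cycles.
341 − 14 = 327 transpositions; sign(π) = (−1)^327 = -1.
Via Zolotarev, sign(π_{90}) = (90|341) = -1.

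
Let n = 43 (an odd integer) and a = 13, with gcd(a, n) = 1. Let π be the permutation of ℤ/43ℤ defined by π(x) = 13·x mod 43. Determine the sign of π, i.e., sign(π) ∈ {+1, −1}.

+1

Start at x=36: 36 → 38 → 21 → 15 → 23 → 41 → 17 → … (one orbit).
Cycle lengths of π_13 on ℤ/43ℤ: [21, 21, 1]; 3 cycles in total.
With 3 cycles on 43 points, sign = (−1)^{43−3} = +1.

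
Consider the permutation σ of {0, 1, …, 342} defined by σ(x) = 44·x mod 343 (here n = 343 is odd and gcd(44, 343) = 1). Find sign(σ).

+1

Trace 99: π^k(99) = [99, 240, 270, 218, 331, 158, 92] for k=0..6.
Decompose π into cycles: lengths [147, 147, 21, 21, 3, 3, 1] (7 cycles, including the fixed point 0).
With 7 cycles on 343 points, sign = (−1)^{343−7} = +1.
Check: (44/343) = +1 by Zolotarev.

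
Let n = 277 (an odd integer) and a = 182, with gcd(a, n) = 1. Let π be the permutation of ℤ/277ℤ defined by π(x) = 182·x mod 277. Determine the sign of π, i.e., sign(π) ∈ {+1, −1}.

Trace 116: π^k(116) = [116, 60, 117, 242, 1, 182, 161] for k=0..6.
Cycle type of π: 12×23 + 1; total 24 cycles.
sign(π) = (−1)^{n − #cycles} = (−1)^{277−24} = (−1)^253 = -1.

-1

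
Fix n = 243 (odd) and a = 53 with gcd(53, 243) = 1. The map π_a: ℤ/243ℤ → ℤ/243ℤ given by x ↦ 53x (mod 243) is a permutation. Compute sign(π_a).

-1

Start at x=55: 55 → 242 → 190 → 107 → 82 → 215 → 217 → … (one orbit).
Decompose π into cycles: lengths [18, 18, 18, 18, 18, 18, 18, 18, 18, 6, 6, 6, 6, 6, 6, 6, 6, 6, 2, 2, 2, 2, 2, 2, 2, 2, 2, 2, 2, 2, 2, 1] (32 cycles, including the fixed point 0).
Σ(ℓ_i−1) = 243−32 = 211; sign = (−1)^211 = -1.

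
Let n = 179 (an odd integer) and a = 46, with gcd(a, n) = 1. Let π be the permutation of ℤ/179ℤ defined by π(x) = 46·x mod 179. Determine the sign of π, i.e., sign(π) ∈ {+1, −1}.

+1

Start at x=56: 56 → 70 → 177 → 87 → 64 → 80 → 100 → … (one orbit).
Cycle lengths of π_46 on ℤ/179ℤ: [89, 89, 1]; 3 cycles in total.
With 3 cycles on 179 points, sign = (−1)^{179−3} = +1.
Via Zolotarev, sign(π_{46}) = (46|179) = +1.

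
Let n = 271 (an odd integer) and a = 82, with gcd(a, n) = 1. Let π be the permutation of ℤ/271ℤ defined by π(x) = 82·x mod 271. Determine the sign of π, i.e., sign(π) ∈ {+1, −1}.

Orbit of 259 under x↦82x: [259, 100, 70, 49, 224, 211, 229]… (length divides ord_271(82)).
Cycle type of π: 135×2 + 1; total 3 cycles.
n − c = 271 − 3 = 268; sign = (−1)^268 = +1.

+1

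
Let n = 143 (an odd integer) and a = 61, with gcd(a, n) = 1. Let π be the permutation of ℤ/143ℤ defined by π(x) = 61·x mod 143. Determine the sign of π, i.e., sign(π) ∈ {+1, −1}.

Start at x=1: 1 → 61 → 3 → 40 → 9 → 120 → 27 → … (one orbit).
10 cycles of lengths [30, 30, 30, 30, 10, 3, 3, 3, 3, 1].
With 10 cycles on 143 points, sign = (−1)^{143−10} = -1.
Via Zolotarev, sign(π_{61}) = (61|143) = -1.

-1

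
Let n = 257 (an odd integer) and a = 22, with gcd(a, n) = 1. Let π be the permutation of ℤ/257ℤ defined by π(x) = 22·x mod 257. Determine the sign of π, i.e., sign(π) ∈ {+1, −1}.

Start at x=92: 92 → 225 → 67 → 189 → 46 → 241 → 162 → … (one orbit).
Decompose π into cycles: lengths [64, 64, 64, 64, 1] (5 cycles, including the fixed point 0).
n − c = 257 − 5 = 252; sign = (−1)^252 = +1.

+1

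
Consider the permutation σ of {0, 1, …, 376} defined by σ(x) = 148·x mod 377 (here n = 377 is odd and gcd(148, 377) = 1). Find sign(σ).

+1

Orbit of 248 under x↦148x: [248, 135, 376, 229, 339, 31, 64]… (length divides ord_377(148)).
π_148 has 17 disjoint cycles with lengths [28, 28, 28, 28, 28, 28, 28, 28, 28, 28, 28, 28, 28, 4, 4, 4, 1] on {0,…,376}.
n − c = 377 − 17 = 360; sign = (−1)^360 = +1.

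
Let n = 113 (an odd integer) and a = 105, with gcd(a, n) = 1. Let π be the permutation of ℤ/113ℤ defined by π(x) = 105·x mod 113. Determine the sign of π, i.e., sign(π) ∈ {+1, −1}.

Start at x=98: 98 → 7 → 57 → 109 → 32 → 83 → 14 → … (one orbit).
The orbit structure of x ↦ 105x mod 113: 5 orbits of sizes [28, 28, 28, 28, 1].
n − c = 113 − 5 = 108; sign = (−1)^108 = +1.

+1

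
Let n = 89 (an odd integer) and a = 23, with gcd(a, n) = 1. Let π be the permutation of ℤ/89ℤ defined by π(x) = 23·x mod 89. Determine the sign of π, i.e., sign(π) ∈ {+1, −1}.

-1

Start at x=56: 56 → 42 → 76 → 57 → 65 → 71 → 31 → … (one orbit).
Cycle type of π: 88 + 1; total 2 cycles.
2 cycles on 89: each ℓ→(−1)^(ℓ−1), product (−1)^87 = -1.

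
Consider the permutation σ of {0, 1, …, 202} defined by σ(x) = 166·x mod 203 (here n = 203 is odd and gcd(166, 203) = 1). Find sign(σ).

+1

Start at x=120: 120 → 26 → 53 → 69 → 86 → 66 → 197 → … (one orbit).
Cycle lengths of π_166 on ℤ/203ℤ: [84, 84, 28, 6, 1]; 5 cycles in total.
203 − 5 = 198 transpositions; sign(π) = (−1)^198 = +1.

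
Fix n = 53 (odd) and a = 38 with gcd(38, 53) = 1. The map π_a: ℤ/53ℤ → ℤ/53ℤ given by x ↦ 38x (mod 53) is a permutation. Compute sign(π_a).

+1

Trace 44: π^k(44) = [44, 29, 42, 6, 16, 25, 49] for k=0..6.
The orbit structure of x ↦ 38x mod 53: 3 orbits of sizes [26, 26, 1].
sign(π) = (−1)^{n − #cycles} = (−1)^{53−3} = (−1)^50 = +1.
Check: (38/53) = +1 by Zolotarev.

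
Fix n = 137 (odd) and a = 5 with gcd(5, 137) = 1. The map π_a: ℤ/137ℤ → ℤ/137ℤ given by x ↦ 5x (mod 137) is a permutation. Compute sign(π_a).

Start at x=130: 130 → 102 → 99 → 84 → 9 → 45 → 88 → … (one orbit).
2 cycles of lengths [136, 1].
n − c = 137 − 2 = 135; sign = (−1)^135 = -1.

-1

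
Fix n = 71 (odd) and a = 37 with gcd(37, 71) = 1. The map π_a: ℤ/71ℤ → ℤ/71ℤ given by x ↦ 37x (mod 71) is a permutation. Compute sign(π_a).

+1

Orbit of 20 under x↦37x: [20, 30, 45, 32, 48, 1, 37]… (length divides ord_71(37)).
11 cycles of lengths [7, 7, 7, 7, 7, 7, 7, 7, 7, 7, 1].
With 11 cycles on 71 points, sign = (−1)^{71−11} = +1.
The Jacobi symbol (37|71) = +1 (Zolotarev) agrees.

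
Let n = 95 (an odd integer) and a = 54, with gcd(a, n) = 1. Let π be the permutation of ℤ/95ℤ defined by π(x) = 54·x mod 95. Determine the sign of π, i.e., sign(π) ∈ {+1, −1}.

Start at x=11: 11 → 24 → 61 → 64 → 36 → 44 → 1 → … (one orbit).
9 cycles of lengths [18, 18, 18, 18, 9, 9, 2, 2, 1].
9 cycles on 95: each ℓ→(−1)^(ℓ−1), product (−1)^86 = +1.
Via Zolotarev, sign(π_{54}) = (54|95) = +1.

+1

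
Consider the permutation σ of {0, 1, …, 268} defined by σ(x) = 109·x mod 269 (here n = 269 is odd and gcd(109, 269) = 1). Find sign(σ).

-1

Start at x=151: 151 → 50 → 70 → 98 → 191 → 106 → 256 → … (one orbit).
π_109 has 2 disjoint cycles with lengths [268, 1] on {0,…,268}.
269 − 2 = 267 transpositions; sign(π) = (−1)^267 = -1.
Check: (109/269) = -1 by Zolotarev.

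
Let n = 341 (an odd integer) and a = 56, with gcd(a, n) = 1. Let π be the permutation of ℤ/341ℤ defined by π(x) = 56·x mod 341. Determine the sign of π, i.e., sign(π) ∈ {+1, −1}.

+1

Orbit of 56 under x↦56x: [56, 67, 1]… (length divides ord_341(56)).
The orbit structure of x ↦ 56x mod 341: 121 orbits of sizes [3, 3, 3, 3, 3, 3, 3, 3, 3, 3, 3, 3, 3, 3, 3, 3, 3, 3, 3, 3, 3, 3, 3, 3, 3, 3, 3, 3, 3, 3, 3, 3, 3, 3, 3, 3, 3, 3, 3, 3, 3, 3, 3, 3, 3, 3, 3, 3, 3, 3, 3, 3, 3, 3, 3, 3, 3, 3, 3, 3, 3, 3, 3, 3, 3, 3, 3, 3, 3, 3, 3, 3, 3, 3, 3, 3, 3, 3, 3, 3, 3, 3, 3, 3, 3, 3, 3, 3, 3, 3, 3, 3, 3, 3, 3, 3, 3, 3, 3, 3, 3, 3, 3, 3, 3, 3, 3, 3, 3, 3, 1, 1, 1, 1, 1, 1, 1, 1, 1, 1, 1].
sign(π) = (−1)^{n − #cycles} = (−1)^{341−121} = (−1)^220 = +1.
Check: (56/341) = +1 by Zolotarev.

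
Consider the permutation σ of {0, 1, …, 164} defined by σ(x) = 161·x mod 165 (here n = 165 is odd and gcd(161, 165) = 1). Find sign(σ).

+1

Start at x=16: 16 → 101 → 91 → 131 → 136 → 116 → 31 → … (one orbit).
Decompose π into cycles: lengths [10, 10, 10, 10, 10, 10, 10, 10, 10, 10, 10, 10, 10, 10, 10, 2, 2, 2, 2, 2, 1, 1, 1, 1, 1] (25 cycles, including the fixed point 0).
sign(π) = (−1)^{n − #cycles} = (−1)^{165−25} = (−1)^140 = +1.
Via Zolotarev, sign(π_{161}) = (161|165) = +1.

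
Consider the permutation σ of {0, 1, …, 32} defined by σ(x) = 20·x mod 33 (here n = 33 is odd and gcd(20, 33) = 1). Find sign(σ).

Orbit of 5 under x↦20x: [5, 1, 20, 4, 14, 16, 23]… (length divides ord_33(20)).
6 cycles of lengths [10, 10, 5, 5, 2, 1].
Σ(ℓ_i−1) = 33−6 = 27; sign = (−1)^27 = -1.

-1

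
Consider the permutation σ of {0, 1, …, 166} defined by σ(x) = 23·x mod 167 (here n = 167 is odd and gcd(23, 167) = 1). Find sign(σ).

-1

Orbit of 61 under x↦23x: [61, 67, 38, 39, 62, 90, 66]… (length divides ord_167(23)).
Cycle lengths of π_23 on ℤ/167ℤ: [166, 1]; 2 cycles in total.
n − c = 167 − 2 = 165; sign = (−1)^165 = -1.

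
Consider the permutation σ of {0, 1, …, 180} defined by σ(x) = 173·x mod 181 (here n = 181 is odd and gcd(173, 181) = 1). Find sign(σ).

-1

Trace 110: π^k(110) = [110, 25, 162, 152, 51, 135, 6] for k=0..6.
Cycle type of π: 60×3 + 1; total 4 cycles.
With 4 cycles on 181 points, sign = (−1)^{181−4} = -1.
The Jacobi symbol (173|181) = -1 (Zolotarev) agrees.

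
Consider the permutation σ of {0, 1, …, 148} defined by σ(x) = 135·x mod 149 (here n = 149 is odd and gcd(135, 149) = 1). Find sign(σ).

Start at x=43: 43 → 143 → 84 → 16 → 74 → 7 → 51 → … (one orbit).
Cycle type of π: 148 + 1; total 2 cycles.
sign(π) = (−1)^{n − #cycles} = (−1)^{149−2} = (−1)^147 = -1.
(135|149)_J = -1 (Zolotarev's lemma cross-check).

-1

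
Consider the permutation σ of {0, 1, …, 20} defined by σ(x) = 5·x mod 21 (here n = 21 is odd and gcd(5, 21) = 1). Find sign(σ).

+1

Orbit of 17 under x↦5x: [17, 1, 5, 4, 20, 16]… (length divides ord_21(5)).
Decompose π into cycles: lengths [6, 6, 6, 2, 1] (5 cycles, including the fixed point 0).
sign(π) = (−1)^{n − #cycles} = (−1)^{21−5} = (−1)^16 = +1.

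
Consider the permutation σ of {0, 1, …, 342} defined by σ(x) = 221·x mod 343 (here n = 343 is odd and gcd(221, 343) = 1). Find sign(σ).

+1

Start at x=151: 151 → 100 → 148 → 123 → 86 → 141 → 291 → … (one orbit).
Decompose π into cycles: lengths [147, 147, 21, 21, 3, 3, 1] (7 cycles, including the fixed point 0).
With 7 cycles on 343 points, sign = (−1)^{343−7} = +1.
Check: (221/343) = +1 by Zolotarev.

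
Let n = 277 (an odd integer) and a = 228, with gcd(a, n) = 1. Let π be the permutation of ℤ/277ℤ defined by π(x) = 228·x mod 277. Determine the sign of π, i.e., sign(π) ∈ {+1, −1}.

+1

Orbit of 189 under x↦228x: [189, 157, 63, 237, 21, 79, 7]… (length divides ord_277(228)).
Cycle type of π: 138×2 + 1; total 3 cycles.
sign(π) = (−1)^{n − #cycles} = (−1)^{277−3} = (−1)^274 = +1.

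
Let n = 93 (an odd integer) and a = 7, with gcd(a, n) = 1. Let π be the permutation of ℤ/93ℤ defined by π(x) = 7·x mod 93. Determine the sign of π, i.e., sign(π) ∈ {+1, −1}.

Orbit of 49 under x↦7x: [49, 64, 76, 67, 4, 28, 10]… (length divides ord_93(7)).
Decompose π into cycles: lengths [15, 15, 15, 15, 15, 15, 1, 1, 1] (9 cycles, including the fixed point 0).
Σ(ℓ_i−1) = 93−9 = 84; sign = (−1)^84 = +1.

+1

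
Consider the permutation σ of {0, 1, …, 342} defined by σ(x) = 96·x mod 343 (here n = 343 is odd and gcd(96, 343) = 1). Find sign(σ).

-1

Start at x=110: 110 → 270 → 195 → 198 → 143 → 8 → 82 → … (one orbit).
Cycle lengths of π_96 on ℤ/343ℤ: [294, 42, 6, 1]; 4 cycles in total.
4 cycles on 343: each ℓ→(−1)^(ℓ−1), product (−1)^339 = -1.
Check: (96/343) = -1 by Zolotarev.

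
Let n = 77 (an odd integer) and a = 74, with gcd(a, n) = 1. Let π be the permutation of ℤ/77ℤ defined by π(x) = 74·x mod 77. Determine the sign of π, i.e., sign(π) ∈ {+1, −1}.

-1

Start at x=74: 74 → 9 → 50 → 4 → 65 → 36 → 46 → … (one orbit).
Decompose π into cycles: lengths [30, 30, 10, 3, 3, 1] (6 cycles, including the fixed point 0).
n − c = 77 − 6 = 71; sign = (−1)^71 = -1.
The Jacobi symbol (74|77) = -1 (Zolotarev) agrees.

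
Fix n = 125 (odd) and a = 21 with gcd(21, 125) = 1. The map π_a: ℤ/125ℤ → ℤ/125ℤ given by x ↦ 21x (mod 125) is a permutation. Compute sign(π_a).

+1

Trace 101: π^k(101) = [101, 121, 41, 111, 81, 76, 96] for k=0..6.
13 cycles of lengths [25, 25, 25, 25, 5, 5, 5, 5, 1, 1, 1, 1, 1].
Σ(ℓ_i−1) = 125−13 = 112; sign = (−1)^112 = +1.
Check: (21/125) = +1 by Zolotarev.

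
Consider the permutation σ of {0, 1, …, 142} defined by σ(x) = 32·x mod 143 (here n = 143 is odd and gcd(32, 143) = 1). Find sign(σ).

+1

Start at x=12: 12 → 98 → 133 → 109 → 56 → 76 → 1 → … (one orbit).
Cycle lengths of π_32 on ℤ/143ℤ: [12, 12, 12, 12, 12, 12, 12, 12, 12, 12, 12, 2, 2, 2, 2, 2, 1]; 17 cycles in total.
With 17 cycles on 143 points, sign = (−1)^{143−17} = +1.
(32|143)_J = +1 (Zolotarev's lemma cross-check).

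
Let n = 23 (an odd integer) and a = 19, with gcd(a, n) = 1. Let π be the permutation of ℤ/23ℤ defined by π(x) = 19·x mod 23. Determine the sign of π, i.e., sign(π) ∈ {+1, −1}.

Orbit of 1 under x↦19x: [1, 19, 16, 5, 3, 11, 2]… (length divides ord_23(19)).
Cycle type of π: 22 + 1; total 2 cycles.
n − c = 23 − 2 = 21; sign = (−1)^21 = -1.
Zolotarev: (19|23) = -1, matching the cycle-count sign.

-1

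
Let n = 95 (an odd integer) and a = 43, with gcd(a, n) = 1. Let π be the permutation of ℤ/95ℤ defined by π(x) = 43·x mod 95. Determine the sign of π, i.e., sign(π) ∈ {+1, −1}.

-1

Orbit of 73 under x↦43x: [73, 4, 77, 81, 63, 49, 17]… (length divides ord_95(43)).
Decompose π into cycles: lengths [36, 36, 9, 9, 4, 1] (6 cycles, including the fixed point 0).
6 cycles on 95: each ℓ→(−1)^(ℓ−1), product (−1)^89 = -1.
Via Zolotarev, sign(π_{43}) = (43|95) = -1.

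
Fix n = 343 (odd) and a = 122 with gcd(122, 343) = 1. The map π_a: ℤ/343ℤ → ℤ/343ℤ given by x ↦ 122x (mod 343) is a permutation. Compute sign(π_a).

Start at x=272: 272 → 256 → 19 → 260 → 164 → 114 → 188 → … (one orbit).
Decompose π into cycles: lengths [294, 42, 6, 1] (4 cycles, including the fixed point 0).
4 cycles on 343: each ℓ→(−1)^(ℓ−1), product (−1)^339 = -1.
The Jacobi symbol (122|343) = -1 (Zolotarev) agrees.

-1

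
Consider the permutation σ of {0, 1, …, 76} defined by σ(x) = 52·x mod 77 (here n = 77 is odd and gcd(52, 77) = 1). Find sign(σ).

+1

Start at x=24: 24 → 16 → 62 → 67 → 19 → 64 → 17 → … (one orbit).
Cycle type of π: 30×2 + 10 + 6 + 1; total 5 cycles.
Σ(ℓ_i−1) = 77−5 = 72; sign = (−1)^72 = +1.
Via Zolotarev, sign(π_{52}) = (52|77) = +1.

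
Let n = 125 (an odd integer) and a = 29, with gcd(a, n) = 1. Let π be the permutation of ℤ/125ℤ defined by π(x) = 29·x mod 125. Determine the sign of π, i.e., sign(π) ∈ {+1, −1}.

Trace 51: π^k(51) = [51, 104, 16, 89, 81, 99, 121] for k=0..6.
π_29 has 7 disjoint cycles with lengths [50, 50, 10, 10, 2, 2, 1] on {0,…,124}.
Σ(ℓ_i−1) = 125−7 = 118; sign = (−1)^118 = +1.

+1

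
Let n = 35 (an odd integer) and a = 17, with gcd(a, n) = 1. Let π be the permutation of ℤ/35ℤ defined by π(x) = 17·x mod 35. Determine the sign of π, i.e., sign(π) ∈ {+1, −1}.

Start at x=4: 4 → 33 → 1 → 17 → 9 → 13 → 11 → … (one orbit).
The orbit structure of x ↦ 17x mod 35: 5 orbits of sizes [12, 12, 6, 4, 1].
Σ(ℓ_i−1) = 35−5 = 30; sign = (−1)^30 = +1.

+1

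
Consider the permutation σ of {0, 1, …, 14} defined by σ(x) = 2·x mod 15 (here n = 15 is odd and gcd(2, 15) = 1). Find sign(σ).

+1

Orbit of 4 under x↦2x: [4, 8, 1, 2]… (length divides ord_15(2)).
Cycle type of π: 4×3 + 2 + 1; total 5 cycles.
Σ(ℓ_i−1) = 15−5 = 10; sign = (−1)^10 = +1.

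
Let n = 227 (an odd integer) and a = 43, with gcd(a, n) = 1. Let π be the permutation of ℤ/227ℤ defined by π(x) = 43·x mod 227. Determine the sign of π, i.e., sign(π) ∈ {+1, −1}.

Start at x=65: 65 → 71 → 102 → 73 → 188 → 139 → 75 → … (one orbit).
Cycle lengths of π_43 on ℤ/227ℤ: [113, 113, 1]; 3 cycles in total.
n − c = 227 − 3 = 224; sign = (−1)^224 = +1.

+1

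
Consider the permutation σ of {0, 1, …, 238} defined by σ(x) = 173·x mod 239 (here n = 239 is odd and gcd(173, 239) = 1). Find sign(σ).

-1

Start at x=45: 45 → 137 → 40 → 228 → 9 → 123 → 8 → … (one orbit).
2 cycles of lengths [238, 1].
Σ(ℓ_i−1) = 239−2 = 237; sign = (−1)^237 = -1.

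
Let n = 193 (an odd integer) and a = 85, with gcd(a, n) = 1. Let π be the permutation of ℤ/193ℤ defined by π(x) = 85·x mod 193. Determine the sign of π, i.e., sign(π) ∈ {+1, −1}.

+1

Trace 109: π^k(109) = [109, 1, 85, 84, 192, 108] for k=0..5.
The orbit structure of x ↦ 85x mod 193: 33 orbits of sizes [6, 6, 6, 6, 6, 6, 6, 6, 6, 6, 6, 6, 6, 6, 6, 6, 6, 6, 6, 6, 6, 6, 6, 6, 6, 6, 6, 6, 6, 6, 6, 6, 1].
sign(π) = (−1)^{n − #cycles} = (−1)^{193−33} = (−1)^160 = +1.
(85|193)_J = +1 (Zolotarev's lemma cross-check).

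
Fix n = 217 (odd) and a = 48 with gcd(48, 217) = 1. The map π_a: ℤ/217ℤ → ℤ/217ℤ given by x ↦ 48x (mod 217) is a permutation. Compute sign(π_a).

Start at x=153: 153 → 183 → 104 → 1 → 48 → 134 → 139 → … (one orbit).
Cycle type of π: 30×7 + 2×3 + 1; total 11 cycles.
11 cycles on 217: each ℓ→(−1)^(ℓ−1), product (−1)^206 = +1.

+1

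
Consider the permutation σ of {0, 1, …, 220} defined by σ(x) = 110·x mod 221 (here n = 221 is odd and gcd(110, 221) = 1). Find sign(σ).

-1

Start at x=16: 16 → 213 → 4 → 219 → 1 → 110 → 166 → … (one orbit).
π_110 has 12 disjoint cycles with lengths [24, 24, 24, 24, 24, 24, 24, 24, 12, 8, 8, 1] on {0,…,220}.
221 − 12 = 209 transpositions; sign(π) = (−1)^209 = -1.
(110|221)_J = -1 (Zolotarev's lemma cross-check).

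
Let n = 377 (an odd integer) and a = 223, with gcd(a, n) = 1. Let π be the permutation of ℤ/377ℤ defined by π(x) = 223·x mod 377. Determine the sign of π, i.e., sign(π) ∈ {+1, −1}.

Trace 198: π^k(198) = [198, 45, 233, 310, 139, 83, 36] for k=0..6.
Cycle lengths of π_223 on ℤ/377ℤ: [84, 84, 84, 84, 12, 7, 7, 7, 7, 1]; 10 cycles in total.
10 cycles on 377: each ℓ→(−1)^(ℓ−1), product (−1)^367 = -1.

-1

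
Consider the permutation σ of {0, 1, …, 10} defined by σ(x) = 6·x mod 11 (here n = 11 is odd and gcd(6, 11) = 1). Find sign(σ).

-1

Orbit of 9 under x↦6x: [9, 10, 5, 8, 4, 2, 1]… (length divides ord_11(6)).
Cycle lengths of π_6 on ℤ/11ℤ: [10, 1]; 2 cycles in total.
2 cycles on 11: each ℓ→(−1)^(ℓ−1), product (−1)^9 = -1.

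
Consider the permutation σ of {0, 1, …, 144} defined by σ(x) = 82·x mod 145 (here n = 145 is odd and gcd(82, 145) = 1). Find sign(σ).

Start at x=123: 123 → 81 → 117 → 24 → 83 → 136 → 132 → … (one orbit).
Cycle type of π: 28×4 + 7×4 + 4 + 1; total 10 cycles.
145 − 10 = 135 transpositions; sign(π) = (−1)^135 = -1.
Zolotarev: (82|145) = -1, matching the cycle-count sign.

-1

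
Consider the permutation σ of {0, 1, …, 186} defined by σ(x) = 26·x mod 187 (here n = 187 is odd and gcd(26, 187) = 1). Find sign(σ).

Start at x=25: 25 → 89 → 70 → 137 → 9 → 47 → 100 → … (one orbit).
Decompose π into cycles: lengths [40, 40, 40, 40, 8, 8, 5, 5, 1] (9 cycles, including the fixed point 0).
Σ(ℓ_i−1) = 187−9 = 178; sign = (−1)^178 = +1.
(26|187)_J = +1 (Zolotarev's lemma cross-check).

+1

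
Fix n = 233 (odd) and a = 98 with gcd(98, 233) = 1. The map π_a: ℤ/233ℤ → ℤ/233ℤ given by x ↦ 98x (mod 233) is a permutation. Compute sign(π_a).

+1

Trace 157: π^k(157) = [157, 8, 85, 175, 141, 71, 201] for k=0..6.
π_98 has 5 disjoint cycles with lengths [58, 58, 58, 58, 1] on {0,…,232}.
233 − 5 = 228 transpositions; sign(π) = (−1)^228 = +1.
Zolotarev: (98|233) = +1, matching the cycle-count sign.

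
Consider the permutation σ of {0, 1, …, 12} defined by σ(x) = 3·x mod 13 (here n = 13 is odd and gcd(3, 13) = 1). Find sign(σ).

+1

Orbit of 9 under x↦3x: [9, 1, 3]… (length divides ord_13(3)).
Cycle lengths of π_3 on ℤ/13ℤ: [3, 3, 3, 3, 1]; 5 cycles in total.
Σ(ℓ_i−1) = 13−5 = 8; sign = (−1)^8 = +1.
The Jacobi symbol (3|13) = +1 (Zolotarev) agrees.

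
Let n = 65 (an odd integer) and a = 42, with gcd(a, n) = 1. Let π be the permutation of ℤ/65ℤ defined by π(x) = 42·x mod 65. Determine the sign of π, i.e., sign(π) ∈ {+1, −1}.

Start at x=14: 14 → 3 → 61 → 27 → 29 → 48 → 1 → … (one orbit).
Cycle type of π: 12×4 + 4 + 3×4 + 1; total 10 cycles.
With 10 cycles on 65 points, sign = (−1)^{65−10} = -1.
The Jacobi symbol (42|65) = -1 (Zolotarev) agrees.

-1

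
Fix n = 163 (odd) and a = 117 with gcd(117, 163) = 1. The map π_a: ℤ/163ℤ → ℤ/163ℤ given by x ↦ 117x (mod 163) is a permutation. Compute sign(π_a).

Start at x=62: 62 → 82 → 140 → 80 → 69 → 86 → 119 → … (one orbit).
Decompose π into cycles: lengths [162, 1] (2 cycles, including the fixed point 0).
163 − 2 = 161 transpositions; sign(π) = (−1)^161 = -1.
Zolotarev: (117|163) = -1, matching the cycle-count sign.

-1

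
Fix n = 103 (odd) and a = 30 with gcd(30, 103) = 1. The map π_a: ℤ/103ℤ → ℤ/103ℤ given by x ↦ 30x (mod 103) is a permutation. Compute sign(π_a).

+1

Start at x=23: 23 → 72 → 100 → 13 → 81 → 61 → 79 → … (one orbit).
Cycle lengths of π_30 on ℤ/103ℤ: [17, 17, 17, 17, 17, 17, 1]; 7 cycles in total.
Σ(ℓ_i−1) = 103−7 = 96; sign = (−1)^96 = +1.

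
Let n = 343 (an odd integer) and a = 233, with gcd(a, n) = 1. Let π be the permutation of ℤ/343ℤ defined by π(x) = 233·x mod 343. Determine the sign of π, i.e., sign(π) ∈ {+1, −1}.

Start at x=120: 120 → 177 → 81 → 8 → 149 → 74 → 92 → … (one orbit).
π_233 has 7 disjoint cycles with lengths [147, 147, 21, 21, 3, 3, 1] on {0,…,342}.
Σ(ℓ_i−1) = 343−7 = 336; sign = (−1)^336 = +1.

+1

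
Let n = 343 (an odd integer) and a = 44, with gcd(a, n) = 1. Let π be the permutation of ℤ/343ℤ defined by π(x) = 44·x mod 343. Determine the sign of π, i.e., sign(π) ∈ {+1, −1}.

Orbit of 144 under x↦44x: [144, 162, 268, 130, 232, 261, 165]… (length divides ord_343(44)).
The orbit structure of x ↦ 44x mod 343: 7 orbits of sizes [147, 147, 21, 21, 3, 3, 1].
343 − 7 = 336 transpositions; sign(π) = (−1)^336 = +1.

+1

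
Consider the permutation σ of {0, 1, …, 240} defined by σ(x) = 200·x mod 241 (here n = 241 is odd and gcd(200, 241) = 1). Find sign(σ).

+1

Start at x=125: 125 → 177 → 214 → 143 → 162 → 106 → 233 → … (one orbit).
7 cycles of lengths [40, 40, 40, 40, 40, 40, 1].
With 7 cycles on 241 points, sign = (−1)^{241−7} = +1.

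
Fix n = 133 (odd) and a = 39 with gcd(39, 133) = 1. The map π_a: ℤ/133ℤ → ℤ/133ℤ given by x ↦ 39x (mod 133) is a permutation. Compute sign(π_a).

+1

Trace 58: π^k(58) = [58, 1, 39] for k=0..2.
Decompose π into cycles: lengths [3, 3, 3, 3, 3, 3, 3, 3, 3, 3, 3, 3, 3, 3, 3, 3, 3, 3, 3, 3, 3, 3, 3, 3, 3, 3, 3, 3, 3, 3, 3, 3, 3, 3, 3, 3, 3, 3, 1, 1, 1, 1, 1, 1, 1, 1, 1, 1, 1, 1, 1, 1, 1, 1, 1, 1, 1] (57 cycles, including the fixed point 0).
Σ(ℓ_i−1) = 133−57 = 76; sign = (−1)^76 = +1.
The Jacobi symbol (39|133) = +1 (Zolotarev) agrees.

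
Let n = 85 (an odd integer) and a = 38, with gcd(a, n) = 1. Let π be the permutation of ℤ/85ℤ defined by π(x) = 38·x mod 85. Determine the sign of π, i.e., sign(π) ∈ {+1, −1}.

-1

Orbit of 47 under x↦38x: [47, 1, 38, 84]… (length divides ord_85(38)).
Decompose π into cycles: lengths [4, 4, 4, 4, 4, 4, 4, 4, 4, 4, 4, 4, 4, 4, 4, 4, 4, 4, 4, 4, 4, 1] (22 cycles, including the fixed point 0).
n − c = 85 − 22 = 63; sign = (−1)^63 = -1.
The Jacobi symbol (38|85) = -1 (Zolotarev) agrees.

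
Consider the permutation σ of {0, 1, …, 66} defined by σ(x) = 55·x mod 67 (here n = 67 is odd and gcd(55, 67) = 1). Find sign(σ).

+1

Trace 19: π^k(19) = [19, 40, 56, 65, 24, 47, 39] for k=0..6.
Decompose π into cycles: lengths [33, 33, 1] (3 cycles, including the fixed point 0).
3 cycles on 67: each ℓ→(−1)^(ℓ−1), product (−1)^64 = +1.
The Jacobi symbol (55|67) = +1 (Zolotarev) agrees.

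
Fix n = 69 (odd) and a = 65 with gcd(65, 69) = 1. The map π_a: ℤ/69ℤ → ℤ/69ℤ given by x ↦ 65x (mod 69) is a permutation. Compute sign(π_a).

+1

Trace 52: π^k(52) = [52, 68, 4, 53, 64, 20, 58] for k=0..6.
5 cycles of lengths [22, 22, 22, 2, 1].
Σ(ℓ_i−1) = 69−5 = 64; sign = (−1)^64 = +1.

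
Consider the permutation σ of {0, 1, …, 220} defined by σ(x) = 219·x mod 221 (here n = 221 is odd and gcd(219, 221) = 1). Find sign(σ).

-1

Trace 120: π^k(120) = [120, 202, 38, 145, 152, 138, 166] for k=0..6.
Decompose π into cycles: lengths [24, 24, 24, 24, 24, 24, 24, 24, 12, 8, 8, 1] (12 cycles, including the fixed point 0).
12 cycles on 221: each ℓ→(−1)^(ℓ−1), product (−1)^209 = -1.
(219|221)_J = -1 (Zolotarev's lemma cross-check).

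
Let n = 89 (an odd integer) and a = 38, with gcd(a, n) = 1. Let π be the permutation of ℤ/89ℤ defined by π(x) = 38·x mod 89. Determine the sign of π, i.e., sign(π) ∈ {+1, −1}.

-1

Orbit of 36 under x↦38x: [36, 33, 8, 37, 71, 28, 85]… (length divides ord_89(38)).
The orbit structure of x ↦ 38x mod 89: 2 orbits of sizes [88, 1].
With 2 cycles on 89 points, sign = (−1)^{89−2} = -1.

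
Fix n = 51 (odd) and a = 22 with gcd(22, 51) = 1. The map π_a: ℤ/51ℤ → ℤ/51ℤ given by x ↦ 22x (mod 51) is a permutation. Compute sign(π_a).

Orbit of 13 under x↦22x: [13, 31, 19, 10, 16, 46, 43]… (length divides ord_51(22)).
π_22 has 6 disjoint cycles with lengths [16, 16, 16, 1, 1, 1] on {0,…,50}.
6 cycles on 51: each ℓ→(−1)^(ℓ−1), product (−1)^45 = -1.

-1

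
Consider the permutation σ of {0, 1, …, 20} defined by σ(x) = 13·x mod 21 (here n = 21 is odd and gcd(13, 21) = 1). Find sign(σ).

-1

Trace 13: π^k(13) = [13, 1] for k=0..1.
Cycle lengths of π_13 on ℤ/21ℤ: [2, 2, 2, 2, 2, 2, 2, 2, 2, 1, 1, 1]; 12 cycles in total.
With 12 cycles on 21 points, sign = (−1)^{21−12} = -1.
Check: (13/21) = -1 by Zolotarev.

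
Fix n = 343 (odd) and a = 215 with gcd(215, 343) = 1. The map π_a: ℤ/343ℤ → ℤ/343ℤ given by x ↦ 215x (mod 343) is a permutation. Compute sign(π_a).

Start at x=215: 215 → 263 → 293 → 226 → 227 → 99 → 19 → … (one orbit).
16 cycles of lengths [42, 42, 42, 42, 42, 42, 42, 6, 6, 6, 6, 6, 6, 6, 6, 1].
16 cycles on 343: each ℓ→(−1)^(ℓ−1), product (−1)^327 = -1.

-1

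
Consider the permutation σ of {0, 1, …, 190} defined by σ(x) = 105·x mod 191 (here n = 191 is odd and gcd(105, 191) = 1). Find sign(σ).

Orbit of 172 under x↦105x: [172, 106, 52, 112, 109, 176, 144]… (length divides ord_191(105)).
Decompose π into cycles: lengths [190, 1] (2 cycles, including the fixed point 0).
sign(π) = (−1)^{n − #cycles} = (−1)^{191−2} = (−1)^189 = -1.
(105|191)_J = -1 (Zolotarev's lemma cross-check).

-1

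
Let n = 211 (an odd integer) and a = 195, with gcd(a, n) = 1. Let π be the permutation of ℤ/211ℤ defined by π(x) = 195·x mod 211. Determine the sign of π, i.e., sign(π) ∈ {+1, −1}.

Trace 105: π^k(105) = [105, 8, 83, 149, 148, 164, 119] for k=0..6.
Decompose π into cycles: lengths [210, 1] (2 cycles, including the fixed point 0).
sign(π) = (−1)^{n − #cycles} = (−1)^{211−2} = (−1)^209 = -1.
Check: (195/211) = -1 by Zolotarev.

-1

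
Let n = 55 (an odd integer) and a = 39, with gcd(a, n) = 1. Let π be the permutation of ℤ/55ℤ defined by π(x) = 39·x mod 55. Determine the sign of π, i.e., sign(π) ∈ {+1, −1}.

Orbit of 54 under x↦39x: [54, 16, 19, 26, 24, 1, 39]… (length divides ord_55(39)).
Decompose π into cycles: lengths [10, 10, 10, 10, 10, 2, 2, 1] (8 cycles, including the fixed point 0).
55 − 8 = 47 transpositions; sign(π) = (−1)^47 = -1.

-1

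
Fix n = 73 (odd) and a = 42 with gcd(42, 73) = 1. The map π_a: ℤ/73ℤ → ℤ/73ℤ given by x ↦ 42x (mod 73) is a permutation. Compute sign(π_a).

Start at x=70: 70 → 20 → 37 → 21 → 6 → 33 → 72 → … (one orbit).
The orbit structure of x ↦ 42x mod 73: 2 orbits of sizes [72, 1].
2 cycles on 73: each ℓ→(−1)^(ℓ−1), product (−1)^71 = -1.

-1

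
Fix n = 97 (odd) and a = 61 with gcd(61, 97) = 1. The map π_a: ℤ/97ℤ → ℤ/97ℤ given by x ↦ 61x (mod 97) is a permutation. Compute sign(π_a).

+1

Start at x=35: 35 → 1 → 61 → 35 (one orbit).
Cycle lengths of π_61 on ℤ/97ℤ: [3, 3, 3, 3, 3, 3, 3, 3, 3, 3, 3, 3, 3, 3, 3, 3, 3, 3, 3, 3, 3, 3, 3, 3, 3, 3, 3, 3, 3, 3, 3, 3, 1]; 33 cycles in total.
97 − 33 = 64 transpositions; sign(π) = (−1)^64 = +1.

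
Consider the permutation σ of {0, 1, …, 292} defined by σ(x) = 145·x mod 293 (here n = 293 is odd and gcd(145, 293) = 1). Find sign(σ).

Start at x=104: 104 → 137 → 234 → 235 → 87 → 16 → 269 → … (one orbit).
Cycle type of π: 146×2 + 1; total 3 cycles.
3 cycles on 293: each ℓ→(−1)^(ℓ−1), product (−1)^290 = +1.

+1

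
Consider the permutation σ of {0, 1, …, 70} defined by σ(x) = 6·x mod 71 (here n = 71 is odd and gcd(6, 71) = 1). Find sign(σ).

+1

Trace 36: π^k(36) = [36, 3, 18, 37, 9, 54, 40] for k=0..6.
Decompose π into cycles: lengths [35, 35, 1] (3 cycles, including the fixed point 0).
n − c = 71 − 3 = 68; sign = (−1)^68 = +1.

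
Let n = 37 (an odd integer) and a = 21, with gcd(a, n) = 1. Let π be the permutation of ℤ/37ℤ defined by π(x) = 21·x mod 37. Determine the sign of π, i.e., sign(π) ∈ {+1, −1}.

Trace 36: π^k(36) = [36, 16, 3, 26, 28, 33, 27] for k=0..6.
Decompose π into cycles: lengths [18, 18, 1] (3 cycles, including the fixed point 0).
sign(π) = (−1)^{n − #cycles} = (−1)^{37−3} = (−1)^34 = +1.
(21|37)_J = +1 (Zolotarev's lemma cross-check).

+1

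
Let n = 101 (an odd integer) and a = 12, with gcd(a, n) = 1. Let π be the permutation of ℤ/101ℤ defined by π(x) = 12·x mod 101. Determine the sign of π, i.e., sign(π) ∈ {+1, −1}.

-1

Orbit of 35 under x↦12x: [35, 16, 91, 82, 75, 92, 94]… (length divides ord_101(12)).
The orbit structure of x ↦ 12x mod 101: 2 orbits of sizes [100, 1].
n − c = 101 − 2 = 99; sign = (−1)^99 = -1.
(12|101)_J = -1 (Zolotarev's lemma cross-check).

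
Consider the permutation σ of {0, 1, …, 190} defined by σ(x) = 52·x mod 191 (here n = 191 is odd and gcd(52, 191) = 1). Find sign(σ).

+1

Trace 177: π^k(177) = [177, 36, 153, 125, 6, 121, 180] for k=0..6.
11 cycles of lengths [19, 19, 19, 19, 19, 19, 19, 19, 19, 19, 1].
Σ(ℓ_i−1) = 191−11 = 180; sign = (−1)^180 = +1.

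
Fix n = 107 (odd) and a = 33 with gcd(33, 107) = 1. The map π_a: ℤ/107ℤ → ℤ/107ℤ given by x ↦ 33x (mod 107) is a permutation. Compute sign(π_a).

Trace 10: π^k(10) = [10, 9, 83, 64, 79, 39, 3] for k=0..6.
The orbit structure of x ↦ 33x mod 107: 3 orbits of sizes [53, 53, 1].
3 cycles on 107: each ℓ→(−1)^(ℓ−1), product (−1)^104 = +1.

+1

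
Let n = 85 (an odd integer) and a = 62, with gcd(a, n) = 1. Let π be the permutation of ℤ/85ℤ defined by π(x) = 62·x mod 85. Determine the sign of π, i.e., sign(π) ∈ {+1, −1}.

+1

Start at x=59: 59 → 3 → 16 → 57 → 49 → 63 → 81 → … (one orbit).
Decompose π into cycles: lengths [16, 16, 16, 16, 16, 4, 1] (7 cycles, including the fixed point 0).
Σ(ℓ_i−1) = 85−7 = 78; sign = (−1)^78 = +1.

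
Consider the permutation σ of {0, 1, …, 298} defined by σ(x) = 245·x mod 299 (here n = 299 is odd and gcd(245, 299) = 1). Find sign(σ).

+1

Trace 192: π^k(192) = [192, 97, 144, 297, 108, 148, 81] for k=0..6.
5 cycles of lengths [132, 132, 22, 12, 1].
5 cycles on 299: each ℓ→(−1)^(ℓ−1), product (−1)^294 = +1.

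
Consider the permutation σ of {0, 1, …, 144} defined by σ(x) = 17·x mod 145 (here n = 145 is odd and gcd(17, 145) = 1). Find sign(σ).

Start at x=128: 128 → 1 → 17 → 144 → 128 (one orbit).
Cycle type of π: 4×36 + 1; total 37 cycles.
n − c = 145 − 37 = 108; sign = (−1)^108 = +1.
Check: (17/145) = +1 by Zolotarev.

+1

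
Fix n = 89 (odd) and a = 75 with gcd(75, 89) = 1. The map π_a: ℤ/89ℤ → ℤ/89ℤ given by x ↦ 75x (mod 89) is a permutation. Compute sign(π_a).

Start at x=58: 58 → 78 → 65 → 69 → 13 → 85 → 56 → … (one orbit).
Decompose π into cycles: lengths [88, 1] (2 cycles, including the fixed point 0).
sign(π) = (−1)^{n − #cycles} = (−1)^{89−2} = (−1)^87 = -1.
(75|89)_J = -1 (Zolotarev's lemma cross-check).

-1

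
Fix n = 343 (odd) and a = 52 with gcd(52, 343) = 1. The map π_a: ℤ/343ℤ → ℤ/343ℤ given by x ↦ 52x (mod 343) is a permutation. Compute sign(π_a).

-1

Trace 214: π^k(214) = [214, 152, 15, 94, 86, 13, 333] for k=0..6.
π_52 has 4 disjoint cycles with lengths [294, 42, 6, 1] on {0,…,342}.
343 − 4 = 339 transpositions; sign(π) = (−1)^339 = -1.
Via Zolotarev, sign(π_{52}) = (52|343) = -1.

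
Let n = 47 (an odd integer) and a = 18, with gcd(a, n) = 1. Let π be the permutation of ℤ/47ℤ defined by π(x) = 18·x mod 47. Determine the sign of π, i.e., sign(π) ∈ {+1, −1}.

+1

Orbit of 16 under x↦18x: [16, 6, 14, 17, 24, 9, 21]… (length divides ord_47(18)).
π_18 has 3 disjoint cycles with lengths [23, 23, 1] on {0,…,46}.
Σ(ℓ_i−1) = 47−3 = 44; sign = (−1)^44 = +1.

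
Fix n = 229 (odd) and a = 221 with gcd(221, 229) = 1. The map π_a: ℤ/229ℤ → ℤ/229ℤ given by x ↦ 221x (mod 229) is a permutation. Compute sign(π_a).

-1

Trace 225: π^k(225) = [225, 32, 202, 216, 104, 84, 15] for k=0..6.
π_221 has 4 disjoint cycles with lengths [76, 76, 76, 1] on {0,…,228}.
sign(π) = (−1)^{n − #cycles} = (−1)^{229−4} = (−1)^225 = -1.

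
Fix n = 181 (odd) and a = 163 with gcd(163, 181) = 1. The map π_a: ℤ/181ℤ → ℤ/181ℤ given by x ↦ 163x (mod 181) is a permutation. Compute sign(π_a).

-1

Start at x=21: 21 → 165 → 107 → 65 → 97 → 64 → 115 → … (one orbit).
Decompose π into cycles: lengths [180, 1] (2 cycles, including the fixed point 0).
Σ(ℓ_i−1) = 181−2 = 179; sign = (−1)^179 = -1.
(163|181)_J = -1 (Zolotarev's lemma cross-check).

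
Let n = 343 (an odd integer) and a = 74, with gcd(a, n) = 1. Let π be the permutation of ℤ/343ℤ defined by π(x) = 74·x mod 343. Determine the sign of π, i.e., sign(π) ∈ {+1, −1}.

Trace 149: π^k(149) = [149, 50, 270, 86, 190, 340, 121] for k=0..6.
Decompose π into cycles: lengths [147, 147, 21, 21, 3, 3, 1] (7 cycles, including the fixed point 0).
Σ(ℓ_i−1) = 343−7 = 336; sign = (−1)^336 = +1.
Via Zolotarev, sign(π_{74}) = (74|343) = +1.

+1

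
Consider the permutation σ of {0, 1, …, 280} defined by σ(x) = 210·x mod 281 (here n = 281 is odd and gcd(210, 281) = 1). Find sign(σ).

Orbit of 52 under x↦210x: [52, 242, 240, 101, 135, 250, 234]… (length divides ord_281(210)).
Decompose π into cycles: lengths [280, 1] (2 cycles, including the fixed point 0).
n − c = 281 − 2 = 279; sign = (−1)^279 = -1.
(210|281)_J = -1 (Zolotarev's lemma cross-check).

-1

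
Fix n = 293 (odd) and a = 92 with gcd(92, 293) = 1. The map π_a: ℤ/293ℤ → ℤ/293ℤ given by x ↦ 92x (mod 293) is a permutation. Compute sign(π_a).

-1

Orbit of 75 under x↦92x: [75, 161, 162, 254, 221, 115, 32]… (length divides ord_293(92)).
2 cycles of lengths [292, 1].
293 − 2 = 291 transpositions; sign(π) = (−1)^291 = -1.
Check: (92/293) = -1 by Zolotarev.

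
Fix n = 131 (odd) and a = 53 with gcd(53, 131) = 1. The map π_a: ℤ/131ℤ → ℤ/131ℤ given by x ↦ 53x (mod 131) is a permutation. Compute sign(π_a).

+1

Orbit of 53 under x↦53x: [53, 58, 61, 89, 1]… (length divides ord_131(53)).
The orbit structure of x ↦ 53x mod 131: 27 orbits of sizes [5, 5, 5, 5, 5, 5, 5, 5, 5, 5, 5, 5, 5, 5, 5, 5, 5, 5, 5, 5, 5, 5, 5, 5, 5, 5, 1].
131 − 27 = 104 transpositions; sign(π) = (−1)^104 = +1.
Check: (53/131) = +1 by Zolotarev.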